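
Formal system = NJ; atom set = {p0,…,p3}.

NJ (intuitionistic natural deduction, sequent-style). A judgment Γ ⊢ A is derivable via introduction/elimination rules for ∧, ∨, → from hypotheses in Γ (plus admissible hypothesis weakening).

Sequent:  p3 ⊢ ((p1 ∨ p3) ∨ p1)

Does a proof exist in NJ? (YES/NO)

Derivation trace:
[∨I₁] p3 ⊢ ((p1 ∨ p3) ∨ p1)
  [∨I₂] p3 ⊢ (p1 ∨ p3)
    [Ax] p3 ⊢ p3

Result: YES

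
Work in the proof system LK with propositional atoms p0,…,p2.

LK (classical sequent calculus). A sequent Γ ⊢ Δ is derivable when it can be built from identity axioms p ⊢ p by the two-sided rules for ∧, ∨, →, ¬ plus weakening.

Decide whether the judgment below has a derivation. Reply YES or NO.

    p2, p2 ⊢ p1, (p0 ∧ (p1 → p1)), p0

Enumerate valuations to refute Γ ⊢ Δ:
  v=000: Γ:[p2=F, p2=F] Δ:[p1=F, (p0 ∧ (p1 → p1))=F, p0=F] refutes=False
  v=001: Γ:[p2=T, p2=T] Δ:[p1=F, (p0 ∧ (p1 → p1))=F, p0=F] refutes=True  ← countermodel

Result: NO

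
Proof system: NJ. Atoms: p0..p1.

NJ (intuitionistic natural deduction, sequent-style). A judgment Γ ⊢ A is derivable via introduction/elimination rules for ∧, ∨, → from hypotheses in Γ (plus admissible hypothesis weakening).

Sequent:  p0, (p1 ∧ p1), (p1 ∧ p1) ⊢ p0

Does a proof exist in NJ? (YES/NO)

Proof tree:
[Wk] p0, (p1 ∧ p1), (p1 ∧ p1) ⊢ p0
  [Wk] p0, (p1 ∧ p1) ⊢ p0
    [Ax] p0 ⊢ p0

Result: YES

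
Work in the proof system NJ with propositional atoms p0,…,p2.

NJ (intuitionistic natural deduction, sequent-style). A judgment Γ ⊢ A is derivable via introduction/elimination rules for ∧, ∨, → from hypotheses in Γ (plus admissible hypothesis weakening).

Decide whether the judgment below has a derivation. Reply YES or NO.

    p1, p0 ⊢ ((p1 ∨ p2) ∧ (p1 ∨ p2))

Derivation (root first):
[Wk] p1, p0 ⊢ ((p1 ∨ p2) ∧ (p1 ∨ p2))
  [∧I] p1 ⊢ ((p1 ∨ p2) ∧ (p1 ∨ p2))
    [∨I₁] p1 ⊢ (p1 ∨ p2)
      [Ax] p1 ⊢ p1
    [∨I₁] p1 ⊢ (p1 ∨ p2)
      [Ax] p1 ⊢ p1

Result: YES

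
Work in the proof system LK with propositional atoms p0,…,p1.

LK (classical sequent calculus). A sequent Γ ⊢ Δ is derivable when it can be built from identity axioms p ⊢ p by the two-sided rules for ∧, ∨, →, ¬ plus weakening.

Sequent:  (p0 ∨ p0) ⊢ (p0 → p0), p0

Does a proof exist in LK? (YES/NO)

Derivation (root first):
[∨L] (p0 ∨ p0) ⊢ (p0 → p0), p0
  [→R] p0 ⊢ p0, (p0 → p0)
    [WL] p0, p0 ⊢ p0, p0
      [WR] p0 ⊢ p0, p0
        [Ax] p0 ⊢ p0
  [WR] p0 ⊢ p0, p0
    [Ax] p0 ⊢ p0

Result: YES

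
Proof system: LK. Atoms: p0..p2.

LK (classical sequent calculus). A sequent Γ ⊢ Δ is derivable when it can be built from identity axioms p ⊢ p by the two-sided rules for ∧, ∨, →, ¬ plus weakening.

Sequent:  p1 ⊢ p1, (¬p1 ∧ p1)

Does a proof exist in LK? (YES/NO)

Derivation (root first):
[∧R] p1 ⊢ p1, (¬p1 ∧ p1)
  [¬R]  ⊢ p1, ¬p1
    [Ax] p1 ⊢ p1
  [Ax] p1 ⊢ p1

Result: YES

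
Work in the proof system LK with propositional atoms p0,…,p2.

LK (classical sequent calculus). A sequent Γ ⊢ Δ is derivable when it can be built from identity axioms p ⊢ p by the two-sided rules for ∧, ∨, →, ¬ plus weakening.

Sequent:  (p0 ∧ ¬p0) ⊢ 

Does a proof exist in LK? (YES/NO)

Proof tree:
[∧L] (p0 ∧ ¬p0) ⊢ 
  [¬L] p0, ¬p0 ⊢ 
    [Ax] p0 ⊢ p0

Result: YES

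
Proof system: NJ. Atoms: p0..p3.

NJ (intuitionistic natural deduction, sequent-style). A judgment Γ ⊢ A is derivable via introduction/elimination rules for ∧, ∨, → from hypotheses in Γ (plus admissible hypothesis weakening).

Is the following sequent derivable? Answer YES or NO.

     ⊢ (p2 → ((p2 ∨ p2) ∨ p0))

Derivation (root first):
[→I]  ⊢ (p2 → ((p2 ∨ p2) ∨ p0))
  [∨I₁] p2 ⊢ ((p2 ∨ p2) ∨ p0)
    [∨I₁] p2 ⊢ (p2 ∨ p2)
      [Ax] p2 ⊢ p2

Result: YES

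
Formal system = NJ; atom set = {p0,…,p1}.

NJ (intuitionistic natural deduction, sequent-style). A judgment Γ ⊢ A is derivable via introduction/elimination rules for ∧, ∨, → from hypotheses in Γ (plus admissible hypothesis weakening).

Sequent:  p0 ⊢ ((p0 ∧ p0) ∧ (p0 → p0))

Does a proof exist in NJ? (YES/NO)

Proof tree:
[∧I] p0 ⊢ ((p0 ∧ p0) ∧ (p0 → p0))
  [∧I] p0 ⊢ (p0 ∧ p0)
    [Ax] p0 ⊢ p0
    [Ax] p0 ⊢ p0
  [→I]  ⊢ (p0 → p0)
    [Ax] p0 ⊢ p0

Result: YES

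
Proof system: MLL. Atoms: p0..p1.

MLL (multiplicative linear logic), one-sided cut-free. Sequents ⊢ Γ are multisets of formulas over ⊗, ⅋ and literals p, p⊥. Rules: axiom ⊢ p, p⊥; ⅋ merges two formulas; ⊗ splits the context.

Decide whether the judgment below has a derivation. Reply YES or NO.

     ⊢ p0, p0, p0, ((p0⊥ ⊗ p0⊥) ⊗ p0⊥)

Proof tree:
[⊗]  ⊢ p0, p0, p0, ((p0⊥ ⊗ p0⊥) ⊗ p0⊥)
  [⊗]  ⊢ p0, p0, (p0⊥ ⊗ p0⊥)
    [Ax]  ⊢ p0, p0⊥
    [Ax]  ⊢ p0, p0⊥
  [Ax]  ⊢ p0, p0⊥

Result: YES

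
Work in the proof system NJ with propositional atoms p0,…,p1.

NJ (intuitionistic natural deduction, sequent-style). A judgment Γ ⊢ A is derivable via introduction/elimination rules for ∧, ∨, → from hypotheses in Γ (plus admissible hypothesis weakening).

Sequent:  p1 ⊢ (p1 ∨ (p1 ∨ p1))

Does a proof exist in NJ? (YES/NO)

Derivation (root first):
[∨I₂] p1 ⊢ (p1 ∨ (p1 ∨ p1))
  [∨I₂] p1 ⊢ (p1 ∨ p1)
    [Ax] p1 ⊢ p1

Result: YES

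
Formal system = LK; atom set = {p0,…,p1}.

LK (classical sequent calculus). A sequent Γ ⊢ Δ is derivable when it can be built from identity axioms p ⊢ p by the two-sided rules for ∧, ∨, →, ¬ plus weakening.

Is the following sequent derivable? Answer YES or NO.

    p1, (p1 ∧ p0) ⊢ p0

Derivation trace:
[∧L] p1, (p1 ∧ p0) ⊢ p0
  [WL] p0, p1, p1 ⊢ p0
    [WL] p0, p1 ⊢ p0
      [Ax] p0 ⊢ p0

Result: YES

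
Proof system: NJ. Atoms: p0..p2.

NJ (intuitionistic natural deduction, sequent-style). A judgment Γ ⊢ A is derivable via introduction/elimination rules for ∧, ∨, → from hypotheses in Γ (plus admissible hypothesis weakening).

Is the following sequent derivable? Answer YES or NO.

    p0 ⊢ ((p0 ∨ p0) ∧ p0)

Proof tree:
[∧I] p0 ⊢ ((p0 ∨ p0) ∧ p0)
  [∨I₂] p0 ⊢ (p0 ∨ p0)
    [Ax] p0 ⊢ p0
  [Ax] p0 ⊢ p0

Result: YES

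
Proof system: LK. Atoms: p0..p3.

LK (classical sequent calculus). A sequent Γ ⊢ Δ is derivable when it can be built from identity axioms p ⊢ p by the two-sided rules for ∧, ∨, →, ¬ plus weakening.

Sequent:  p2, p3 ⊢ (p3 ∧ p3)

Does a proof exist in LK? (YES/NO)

Derivation (root first):
[∧R] p2, p3 ⊢ (p3 ∧ p3)
  [WL] p3, p2 ⊢ p3
    [Ax] p3 ⊢ p3
  [WL] p3, p2 ⊢ p3
    [Ax] p3 ⊢ p3

Result: YES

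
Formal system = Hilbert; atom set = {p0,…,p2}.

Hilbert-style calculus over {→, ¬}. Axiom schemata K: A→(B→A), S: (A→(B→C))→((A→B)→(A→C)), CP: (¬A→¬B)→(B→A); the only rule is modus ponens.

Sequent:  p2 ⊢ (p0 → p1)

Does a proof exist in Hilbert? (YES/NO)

Search for a countermodel by truth-table:
  v=000: Γ:[p2=F] Δ:[(p0 → p1)=T] refutes=False
  v=001: Γ:[p2=T] Δ:[(p0 → p1)=T] refutes=False
  v=010: Γ:[p2=F] Δ:[(p0 → p1)=T] refutes=False
  v=011: Γ:[p2=T] Δ:[(p0 → p1)=T] refutes=False
  v=100: Γ:[p2=F] Δ:[(p0 → p1)=F] refutes=False
  v=101: Γ:[p2=T] Δ:[(p0 → p1)=F] refutes=True  ← countermodel

Result: NO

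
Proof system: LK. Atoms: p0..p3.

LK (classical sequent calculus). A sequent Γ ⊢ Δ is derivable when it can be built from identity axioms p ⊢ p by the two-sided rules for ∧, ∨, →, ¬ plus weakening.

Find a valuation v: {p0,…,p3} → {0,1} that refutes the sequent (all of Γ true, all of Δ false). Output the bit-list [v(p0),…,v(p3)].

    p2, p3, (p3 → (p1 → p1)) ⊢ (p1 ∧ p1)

Truth-table refutation:
  v=0000: Γ:[p2=F, p3=F, (p3 → (p1 → p1))=T] Δ:[(p1 ∧ p1)=F] refutes=False
  v=0001: Γ:[p2=F, p3=T, (p3 → (p1 → p1))=T] Δ:[(p1 ∧ p1)=F] refutes=False
  v=0010: Γ:[p2=T, p3=F, (p3 → (p1 → p1))=T] Δ:[(p1 ∧ p1)=F] refutes=False
  v=0011: Γ:[p2=T, p3=T, (p3 → (p1 → p1))=T] Δ:[(p1 ∧ p1)=F] refutes=True  ← countermodel

Result: [0, 0, 1, 1]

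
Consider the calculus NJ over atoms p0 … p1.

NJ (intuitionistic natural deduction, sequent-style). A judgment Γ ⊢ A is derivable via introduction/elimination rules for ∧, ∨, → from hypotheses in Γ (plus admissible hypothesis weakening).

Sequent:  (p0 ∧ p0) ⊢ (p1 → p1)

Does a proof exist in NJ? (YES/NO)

Proof tree:
[→I] (p0 ∧ p0) ⊢ (p1 → p1)
  [Wk] p1, (p0 ∧ p0) ⊢ p1
    [Ax] p1 ⊢ p1

Result: YES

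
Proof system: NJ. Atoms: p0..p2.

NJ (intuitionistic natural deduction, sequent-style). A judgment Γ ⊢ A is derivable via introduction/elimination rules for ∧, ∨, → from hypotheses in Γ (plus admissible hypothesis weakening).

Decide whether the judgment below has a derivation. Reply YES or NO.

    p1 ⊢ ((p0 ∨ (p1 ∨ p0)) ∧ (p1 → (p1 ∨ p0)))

Derivation trace:
[∧I] p1 ⊢ ((p0 ∨ (p1 ∨ p0)) ∧ (p1 → (p1 ∨ p0)))
  [∨I₂] p1 ⊢ (p0 ∨ (p1 ∨ p0))
    [∨I₁] p1 ⊢ (p1 ∨ p0)
      [Ax] p1 ⊢ p1
  [Wk] p1 ⊢ (p1 → (p1 ∨ p0))
    [→I]  ⊢ (p1 → (p1 ∨ p0))
      [∨I₁] p1 ⊢ (p1 ∨ p0)
        [Ax] p1 ⊢ p1

Result: YES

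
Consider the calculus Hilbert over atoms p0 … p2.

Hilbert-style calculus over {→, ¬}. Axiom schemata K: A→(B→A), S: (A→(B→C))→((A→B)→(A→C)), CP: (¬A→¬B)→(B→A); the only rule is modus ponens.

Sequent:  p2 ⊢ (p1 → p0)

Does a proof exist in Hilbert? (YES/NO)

Enumerate valuations to refute Γ ⊢ Δ:
  v=000: Γ:[p2=F] Δ:[(p1 → p0)=T] refutes=False
  v=001: Γ:[p2=T] Δ:[(p1 → p0)=T] refutes=False
  v=010: Γ:[p2=F] Δ:[(p1 → p0)=F] refutes=False
  v=011: Γ:[p2=T] Δ:[(p1 → p0)=F] refutes=True  ← countermodel

Result: NO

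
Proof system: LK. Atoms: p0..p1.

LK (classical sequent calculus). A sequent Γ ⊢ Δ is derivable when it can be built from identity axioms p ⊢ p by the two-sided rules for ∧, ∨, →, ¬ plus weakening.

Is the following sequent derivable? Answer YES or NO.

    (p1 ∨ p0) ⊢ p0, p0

Enumerate valuations to refute Γ ⊢ Δ:
  v=00: Γ:[(p1 ∨ p0)=F] Δ:[p0=F, p0=F] refutes=False
  v=01: Γ:[(p1 ∨ p0)=T] Δ:[p0=F, p0=F] refutes=True  ← countermodel

Result: NO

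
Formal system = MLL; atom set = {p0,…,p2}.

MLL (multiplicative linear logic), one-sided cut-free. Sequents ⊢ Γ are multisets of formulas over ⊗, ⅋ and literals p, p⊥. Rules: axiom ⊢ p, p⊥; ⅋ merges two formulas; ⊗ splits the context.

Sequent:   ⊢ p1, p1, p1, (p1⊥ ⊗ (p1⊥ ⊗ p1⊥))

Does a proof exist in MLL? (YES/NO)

Proof tree:
[⊗]  ⊢ p1, p1, p1, (p1⊥ ⊗ (p1⊥ ⊗ p1⊥))
  [Ax]  ⊢ p1, p1⊥
  [⊗]  ⊢ p1, p1, (p1⊥ ⊗ p1⊥)
    [Ax]  ⊢ p1, p1⊥
    [Ax]  ⊢ p1, p1⊥

Result: YES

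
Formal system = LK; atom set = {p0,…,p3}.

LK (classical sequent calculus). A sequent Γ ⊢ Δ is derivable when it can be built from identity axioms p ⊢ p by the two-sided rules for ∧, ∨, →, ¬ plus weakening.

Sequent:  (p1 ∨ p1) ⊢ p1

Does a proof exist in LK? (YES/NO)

Proof tree:
[∨L] (p1 ∨ p1) ⊢ p1
  [WR] p1 ⊢ p1, p1
    [Ax] p1 ⊢ p1
  [WR] p1 ⊢ p1, p1
    [Ax] p1 ⊢ p1

Result: YES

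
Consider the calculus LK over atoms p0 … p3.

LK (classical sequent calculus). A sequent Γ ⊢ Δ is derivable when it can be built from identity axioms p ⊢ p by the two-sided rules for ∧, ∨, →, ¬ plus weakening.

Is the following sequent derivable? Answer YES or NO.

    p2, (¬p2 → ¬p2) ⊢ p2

Derivation trace:
[→L] p2, (¬p2 → ¬p2) ⊢ p2
  [¬R]  ⊢ p2, ¬p2
    [Ax] p2 ⊢ p2
  [¬L] p2, ¬p2 ⊢ 
    [Ax] p2 ⊢ p2

Result: YES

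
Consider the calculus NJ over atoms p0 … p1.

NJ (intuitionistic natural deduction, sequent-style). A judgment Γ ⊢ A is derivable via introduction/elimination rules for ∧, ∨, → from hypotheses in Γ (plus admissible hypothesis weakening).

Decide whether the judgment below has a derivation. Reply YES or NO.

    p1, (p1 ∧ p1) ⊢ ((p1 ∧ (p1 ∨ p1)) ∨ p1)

Proof tree:
[∨I₁] p1, (p1 ∧ p1) ⊢ ((p1 ∧ (p1 ∨ p1)) ∨ p1)
  [∧I] p1, (p1 ∧ p1) ⊢ (p1 ∧ (p1 ∨ p1))
    [Ax] p1 ⊢ p1
    [∨I₁] p1, (p1 ∧ p1) ⊢ (p1 ∨ p1)
      [Wk] p1, (p1 ∧ p1) ⊢ p1
        [Ax] p1 ⊢ p1

Result: YES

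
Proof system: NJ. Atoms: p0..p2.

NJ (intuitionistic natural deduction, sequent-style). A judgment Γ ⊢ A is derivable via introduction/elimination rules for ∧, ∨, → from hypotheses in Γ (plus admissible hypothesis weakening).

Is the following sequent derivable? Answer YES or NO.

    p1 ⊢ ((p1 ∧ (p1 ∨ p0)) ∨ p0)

Derivation trace:
[∨I₁] p1 ⊢ ((p1 ∧ (p1 ∨ p0)) ∨ p0)
  [∧I] p1 ⊢ (p1 ∧ (p1 ∨ p0))
    [Ax] p1 ⊢ p1
    [∨I₁] p1 ⊢ (p1 ∨ p0)
      [Ax] p1 ⊢ p1

Result: YES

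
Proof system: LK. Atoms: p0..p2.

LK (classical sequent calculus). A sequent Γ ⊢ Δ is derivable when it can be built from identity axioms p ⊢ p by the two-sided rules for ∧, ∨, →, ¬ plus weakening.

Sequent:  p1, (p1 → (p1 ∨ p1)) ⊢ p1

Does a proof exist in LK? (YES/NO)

Derivation trace:
[→L] p1, (p1 → (p1 ∨ p1)) ⊢ p1
  [Ax] p1 ⊢ p1
  [∨L] (p1 ∨ p1) ⊢ p1
    [Ax] p1 ⊢ p1
    [Ax] p1 ⊢ p1

Result: YES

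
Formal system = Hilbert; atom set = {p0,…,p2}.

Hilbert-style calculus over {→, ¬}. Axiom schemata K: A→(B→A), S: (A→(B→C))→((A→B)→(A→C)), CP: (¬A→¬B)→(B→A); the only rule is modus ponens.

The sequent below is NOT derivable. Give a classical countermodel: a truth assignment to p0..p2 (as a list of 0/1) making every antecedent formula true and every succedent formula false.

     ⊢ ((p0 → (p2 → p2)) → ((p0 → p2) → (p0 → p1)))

Search for a countermodel by truth-table:
  v=000: Γ:[] Δ:[((p0 → (p2 → p2)) → ((p0 → p2) → (p0 → p1)))=T] refutes=False
  v=001: Γ:[] Δ:[((p0 → (p2 → p2)) → ((p0 → p2) → (p0 → p1)))=T] refutes=False
  v=010: Γ:[] Δ:[((p0 → (p2 → p2)) → ((p0 → p2) → (p0 → p1)))=T] refutes=False
  v=011: Γ:[] Δ:[((p0 → (p2 → p2)) → ((p0 → p2) → (p0 → p1)))=T] refutes=False
  v=100: Γ:[] Δ:[((p0 → (p2 → p2)) → ((p0 → p2) → (p0 → p1)))=T] refutes=False
  v=101: Γ:[] Δ:[((p0 → (p2 → p2)) → ((p0 → p2) → (p0 → p1)))=F] refutes=True  ← countermodel

Result: [1, 0, 1]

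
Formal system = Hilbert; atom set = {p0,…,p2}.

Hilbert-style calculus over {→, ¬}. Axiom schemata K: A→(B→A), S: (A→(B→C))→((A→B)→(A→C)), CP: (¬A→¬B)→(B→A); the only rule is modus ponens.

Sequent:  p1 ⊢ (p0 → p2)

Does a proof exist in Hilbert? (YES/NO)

Search for a countermodel by truth-table:
  v=000: Γ:[p1=F] Δ:[(p0 → p2)=T] refutes=False
  v=001: Γ:[p1=F] Δ:[(p0 → p2)=T] refutes=False
  v=010: Γ:[p1=T] Δ:[(p0 → p2)=T] refutes=False
  v=011: Γ:[p1=T] Δ:[(p0 → p2)=T] refutes=False
  v=100: Γ:[p1=F] Δ:[(p0 → p2)=F] refutes=False
  v=101: Γ:[p1=F] Δ:[(p0 → p2)=T] refutes=False
  v=110: Γ:[p1=T] Δ:[(p0 → p2)=F] refutes=True  ← countermodel

Result: NO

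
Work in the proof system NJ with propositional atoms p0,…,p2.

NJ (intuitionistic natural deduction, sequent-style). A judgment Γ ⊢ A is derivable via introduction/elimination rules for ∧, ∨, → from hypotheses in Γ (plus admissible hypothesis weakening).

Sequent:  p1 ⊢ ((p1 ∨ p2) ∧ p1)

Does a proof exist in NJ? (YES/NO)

Derivation (root first):
[∧I] p1 ⊢ ((p1 ∨ p2) ∧ p1)
  [∨I₁] p1 ⊢ (p1 ∨ p2)
    [Ax] p1 ⊢ p1
  [Ax] p1 ⊢ p1

Result: YES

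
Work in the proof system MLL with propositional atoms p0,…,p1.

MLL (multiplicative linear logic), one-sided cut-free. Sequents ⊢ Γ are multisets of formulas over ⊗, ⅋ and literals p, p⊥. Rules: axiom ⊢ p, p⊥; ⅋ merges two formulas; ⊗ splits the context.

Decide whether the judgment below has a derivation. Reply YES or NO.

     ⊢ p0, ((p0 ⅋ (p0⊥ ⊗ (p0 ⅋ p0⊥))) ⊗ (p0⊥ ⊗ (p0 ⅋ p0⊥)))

Derivation trace:
[⊗]  ⊢ p0, ((p0 ⅋ (p0⊥ ⊗ (p0 ⅋ p0⊥))) ⊗ (p0⊥ ⊗ (p0 ⅋ p0⊥)))
  [⅋]  ⊢ (p0 ⅋ (p0⊥ ⊗ (p0 ⅋ p0⊥)))
    [⊗]  ⊢ p0, (p0⊥ ⊗ (p0 ⅋ p0⊥))
      [Ax]  ⊢ p0, p0⊥
      [⅋]  ⊢ (p0 ⅋ p0⊥)
        [Ax]  ⊢ p0, p0⊥
  [⊗]  ⊢ p0, (p0⊥ ⊗ (p0 ⅋ p0⊥))
    [Ax]  ⊢ p0, p0⊥
    [⅋]  ⊢ (p0 ⅋ p0⊥)
      [Ax]  ⊢ p0, p0⊥

Result: YES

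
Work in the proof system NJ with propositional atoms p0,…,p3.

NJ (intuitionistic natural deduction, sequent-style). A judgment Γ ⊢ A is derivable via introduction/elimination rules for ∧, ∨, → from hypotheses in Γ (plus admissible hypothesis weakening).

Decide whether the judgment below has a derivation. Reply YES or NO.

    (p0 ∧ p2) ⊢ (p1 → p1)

Derivation trace:
[Wk] (p0 ∧ p2) ⊢ (p1 → p1)
  [→I]  ⊢ (p1 → p1)
    [Ax] p1 ⊢ p1

Result: YES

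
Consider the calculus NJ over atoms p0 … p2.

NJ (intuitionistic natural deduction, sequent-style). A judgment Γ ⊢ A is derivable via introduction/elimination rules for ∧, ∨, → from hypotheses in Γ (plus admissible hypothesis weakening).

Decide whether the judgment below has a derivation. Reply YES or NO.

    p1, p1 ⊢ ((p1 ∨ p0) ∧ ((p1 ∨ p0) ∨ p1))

Derivation trace:
[Wk] p1, p1 ⊢ ((p1 ∨ p0) ∧ ((p1 ∨ p0) ∨ p1))
  [∧I] p1 ⊢ ((p1 ∨ p0) ∧ ((p1 ∨ p0) ∨ p1))
    [∨I₁] p1 ⊢ (p1 ∨ p0)
      [Ax] p1 ⊢ p1
    [∨I₁] p1 ⊢ ((p1 ∨ p0) ∨ p1)
      [∨I₁] p1 ⊢ (p1 ∨ p0)
        [Ax] p1 ⊢ p1

Result: YES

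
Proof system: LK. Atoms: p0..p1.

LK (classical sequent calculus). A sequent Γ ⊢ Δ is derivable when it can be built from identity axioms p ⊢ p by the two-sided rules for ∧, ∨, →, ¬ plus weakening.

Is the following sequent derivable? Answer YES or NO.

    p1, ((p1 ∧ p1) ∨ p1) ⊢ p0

Search for a countermodel by truth-table:
  v=00: Γ:[p1=F, ((p1 ∧ p1) ∨ p1)=F] Δ:[p0=F] refutes=False
  v=01: Γ:[p1=T, ((p1 ∧ p1) ∨ p1)=T] Δ:[p0=F] refutes=True  ← countermodel

Result: NO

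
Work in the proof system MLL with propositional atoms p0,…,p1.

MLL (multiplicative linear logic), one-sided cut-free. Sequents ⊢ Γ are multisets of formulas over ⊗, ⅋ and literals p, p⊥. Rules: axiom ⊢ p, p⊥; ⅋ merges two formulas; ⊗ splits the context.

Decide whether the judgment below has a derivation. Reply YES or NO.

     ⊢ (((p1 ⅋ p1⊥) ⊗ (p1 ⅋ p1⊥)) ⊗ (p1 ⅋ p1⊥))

Derivation trace:
[⊗]  ⊢ (((p1 ⅋ p1⊥) ⊗ (p1 ⅋ p1⊥)) ⊗ (p1 ⅋ p1⊥))
  [⊗]  ⊢ ((p1 ⅋ p1⊥) ⊗ (p1 ⅋ p1⊥))
    [⅋]  ⊢ (p1 ⅋ p1⊥)
      [Ax]  ⊢ p1, p1⊥
    [⅋]  ⊢ (p1 ⅋ p1⊥)
      [Ax]  ⊢ p1, p1⊥
  [⅋]  ⊢ (p1 ⅋ p1⊥)
    [Ax]  ⊢ p1, p1⊥

Result: YES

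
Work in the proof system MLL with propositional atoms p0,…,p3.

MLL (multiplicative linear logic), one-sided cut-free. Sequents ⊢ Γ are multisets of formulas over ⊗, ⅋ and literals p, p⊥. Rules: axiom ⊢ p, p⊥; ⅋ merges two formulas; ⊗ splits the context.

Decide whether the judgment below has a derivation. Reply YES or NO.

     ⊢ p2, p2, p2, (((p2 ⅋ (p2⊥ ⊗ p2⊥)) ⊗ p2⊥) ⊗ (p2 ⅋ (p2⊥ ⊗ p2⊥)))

Derivation (root first):
[⊗]  ⊢ p2, p2, p2, (((p2 ⅋ (p2⊥ ⊗ p2⊥)) ⊗ p2⊥) ⊗ (p2 ⅋ (p2⊥ ⊗ p2⊥)))
  [⊗]  ⊢ p2, p2, ((p2 ⅋ (p2⊥ ⊗ p2⊥)) ⊗ p2⊥)
    [⅋]  ⊢ p2, (p2 ⅋ (p2⊥ ⊗ p2⊥))
      [⊗]  ⊢ p2, p2, (p2⊥ ⊗ p2⊥)
        [Ax]  ⊢ p2, p2⊥
        [Ax]  ⊢ p2, p2⊥
    [Ax]  ⊢ p2, p2⊥
  [⅋]  ⊢ p2, (p2 ⅋ (p2⊥ ⊗ p2⊥))
    [⊗]  ⊢ p2, p2, (p2⊥ ⊗ p2⊥)
      [Ax]  ⊢ p2, p2⊥
      [Ax]  ⊢ p2, p2⊥

Result: YES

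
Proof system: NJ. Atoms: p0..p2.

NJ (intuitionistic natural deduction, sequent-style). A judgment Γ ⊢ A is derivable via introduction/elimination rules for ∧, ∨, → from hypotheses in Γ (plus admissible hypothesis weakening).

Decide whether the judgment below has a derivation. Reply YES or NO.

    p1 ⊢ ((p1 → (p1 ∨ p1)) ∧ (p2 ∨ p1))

Derivation (root first):
[∧I] p1 ⊢ ((p1 → (p1 ∨ p1)) ∧ (p2 ∨ p1))
  [→I]  ⊢ (p1 → (p1 ∨ p1))
    [∨I₂] p1 ⊢ (p1 ∨ p1)
      [Ax] p1 ⊢ p1
  [∨I₂] p1 ⊢ (p2 ∨ p1)
    [Ax] p1 ⊢ p1

Result: YES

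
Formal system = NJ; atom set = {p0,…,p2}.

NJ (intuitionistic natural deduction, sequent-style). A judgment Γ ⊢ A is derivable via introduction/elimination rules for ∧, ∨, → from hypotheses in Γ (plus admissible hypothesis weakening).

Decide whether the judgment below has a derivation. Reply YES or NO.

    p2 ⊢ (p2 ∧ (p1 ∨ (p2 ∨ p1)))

Derivation (root first):
[∧I] p2 ⊢ (p2 ∧ (p1 ∨ (p2 ∨ p1)))
  [Ax] p2 ⊢ p2
  [∨I₂] p2 ⊢ (p1 ∨ (p2 ∨ p1))
    [∨I₁] p2 ⊢ (p2 ∨ p1)
      [Ax] p2 ⊢ p2

Result: YES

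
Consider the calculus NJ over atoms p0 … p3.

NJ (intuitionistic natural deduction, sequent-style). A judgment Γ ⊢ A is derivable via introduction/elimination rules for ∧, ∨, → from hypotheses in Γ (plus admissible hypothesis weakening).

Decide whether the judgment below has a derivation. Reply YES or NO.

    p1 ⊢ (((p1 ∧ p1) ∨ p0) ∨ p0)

Derivation (root first):
[∨I₁] p1 ⊢ (((p1 ∧ p1) ∨ p0) ∨ p0)
  [∨I₁] p1 ⊢ ((p1 ∧ p1) ∨ p0)
    [∧I] p1 ⊢ (p1 ∧ p1)
      [Ax] p1 ⊢ p1
      [Ax] p1 ⊢ p1

Result: YES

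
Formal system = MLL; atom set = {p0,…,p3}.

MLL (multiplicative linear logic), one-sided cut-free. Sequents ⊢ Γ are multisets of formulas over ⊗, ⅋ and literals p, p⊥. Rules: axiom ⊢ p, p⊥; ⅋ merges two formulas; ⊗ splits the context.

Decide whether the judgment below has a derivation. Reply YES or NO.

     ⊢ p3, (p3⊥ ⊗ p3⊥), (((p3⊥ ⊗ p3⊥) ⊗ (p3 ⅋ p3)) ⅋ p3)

Proof tree:
[⅋]  ⊢ p3, (p3⊥ ⊗ p3⊥), (((p3⊥ ⊗ p3⊥) ⊗ (p3 ⅋ p3)) ⅋ p3)
  [⊗]  ⊢ p3, p3, (p3⊥ ⊗ p3⊥), ((p3⊥ ⊗ p3⊥) ⊗ (p3 ⅋ p3))
    [⊗]  ⊢ p3, p3, (p3⊥ ⊗ p3⊥)
      [Ax]  ⊢ p3, p3⊥
      [Ax]  ⊢ p3, p3⊥
    [⅋]  ⊢ (p3⊥ ⊗ p3⊥), (p3 ⅋ p3)
      [⊗]  ⊢ p3, p3, (p3⊥ ⊗ p3⊥)
        [Ax]  ⊢ p3, p3⊥
        [Ax]  ⊢ p3, p3⊥

Result: YES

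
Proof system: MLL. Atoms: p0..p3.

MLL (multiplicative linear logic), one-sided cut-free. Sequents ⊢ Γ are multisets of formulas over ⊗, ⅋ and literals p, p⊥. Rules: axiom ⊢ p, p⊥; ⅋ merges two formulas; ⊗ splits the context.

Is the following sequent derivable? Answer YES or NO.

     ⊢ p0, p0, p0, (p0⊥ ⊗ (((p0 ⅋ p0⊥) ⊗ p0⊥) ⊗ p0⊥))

Derivation trace:
[⊗]  ⊢ p0, p0, p0, (p0⊥ ⊗ (((p0 ⅋ p0⊥) ⊗ p0⊥) ⊗ p0⊥))
  [Ax]  ⊢ p0, p0⊥
  [⊗]  ⊢ p0, p0, (((p0 ⅋ p0⊥) ⊗ p0⊥) ⊗ p0⊥)
    [⊗]  ⊢ p0, ((p0 ⅋ p0⊥) ⊗ p0⊥)
      [⅋]  ⊢ (p0 ⅋ p0⊥)
        [Ax]  ⊢ p0, p0⊥
      [Ax]  ⊢ p0, p0⊥
    [Ax]  ⊢ p0, p0⊥

Result: YES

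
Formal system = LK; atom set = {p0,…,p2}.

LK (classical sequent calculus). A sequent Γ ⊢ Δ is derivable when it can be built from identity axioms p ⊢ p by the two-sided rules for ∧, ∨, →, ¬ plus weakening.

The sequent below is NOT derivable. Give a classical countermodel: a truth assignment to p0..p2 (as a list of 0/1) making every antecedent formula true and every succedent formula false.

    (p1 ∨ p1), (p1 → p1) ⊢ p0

Truth-table refutation:
  v=000: Γ:[(p1 ∨ p1)=F, (p1 → p1)=T] Δ:[p0=F] refutes=False
  v=001: Γ:[(p1 ∨ p1)=F, (p1 → p1)=T] Δ:[p0=F] refutes=False
  v=010: Γ:[(p1 ∨ p1)=T, (p1 → p1)=T] Δ:[p0=F] refutes=True  ← countermodel

Result: [0, 1, 0]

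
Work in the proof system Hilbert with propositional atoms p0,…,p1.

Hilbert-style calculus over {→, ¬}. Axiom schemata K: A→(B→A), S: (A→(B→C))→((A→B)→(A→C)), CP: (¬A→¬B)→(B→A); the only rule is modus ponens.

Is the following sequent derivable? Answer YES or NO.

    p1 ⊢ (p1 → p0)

Truth-table refutation:
  v=00: Γ:[p1=F] Δ:[(p1 → p0)=T] refutes=False
  v=01: Γ:[p1=T] Δ:[(p1 → p0)=F] refutes=True  ← countermodel

Result: NO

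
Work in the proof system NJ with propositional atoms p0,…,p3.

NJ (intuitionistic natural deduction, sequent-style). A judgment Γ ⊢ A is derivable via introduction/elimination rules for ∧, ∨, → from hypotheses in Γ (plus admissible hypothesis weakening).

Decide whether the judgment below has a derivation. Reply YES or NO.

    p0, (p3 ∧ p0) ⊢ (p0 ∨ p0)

Proof tree:
[Wk] p0, (p3 ∧ p0) ⊢ (p0 ∨ p0)
  [∨I₁] p0 ⊢ (p0 ∨ p0)
    [Ax] p0 ⊢ p0

Result: YES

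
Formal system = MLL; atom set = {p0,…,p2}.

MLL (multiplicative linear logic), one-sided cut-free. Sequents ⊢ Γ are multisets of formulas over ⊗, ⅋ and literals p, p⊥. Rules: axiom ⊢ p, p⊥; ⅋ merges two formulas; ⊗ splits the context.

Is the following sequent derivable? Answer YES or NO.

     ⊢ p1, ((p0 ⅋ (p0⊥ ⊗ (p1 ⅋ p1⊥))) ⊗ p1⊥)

Derivation trace:
[⊗]  ⊢ p1, ((p0 ⅋ (p0⊥ ⊗ (p1 ⅋ p1⊥))) ⊗ p1⊥)
  [⅋]  ⊢ (p0 ⅋ (p0⊥ ⊗ (p1 ⅋ p1⊥)))
    [⊗]  ⊢ p0, (p0⊥ ⊗ (p1 ⅋ p1⊥))
      [Ax]  ⊢ p0, p0⊥
      [⅋]  ⊢ (p1 ⅋ p1⊥)
        [Ax]  ⊢ p1, p1⊥
  [Ax]  ⊢ p1, p1⊥

Result: YES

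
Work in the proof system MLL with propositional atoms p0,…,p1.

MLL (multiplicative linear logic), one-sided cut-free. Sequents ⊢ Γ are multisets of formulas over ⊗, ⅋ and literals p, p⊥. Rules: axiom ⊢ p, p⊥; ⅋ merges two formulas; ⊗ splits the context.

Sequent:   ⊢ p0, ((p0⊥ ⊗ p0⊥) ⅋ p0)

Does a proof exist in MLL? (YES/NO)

Proof tree:
[⅋]  ⊢ p0, ((p0⊥ ⊗ p0⊥) ⅋ p0)
  [⊗]  ⊢ p0, p0, (p0⊥ ⊗ p0⊥)
    [Ax]  ⊢ p0, p0⊥
    [Ax]  ⊢ p0, p0⊥

Result: YES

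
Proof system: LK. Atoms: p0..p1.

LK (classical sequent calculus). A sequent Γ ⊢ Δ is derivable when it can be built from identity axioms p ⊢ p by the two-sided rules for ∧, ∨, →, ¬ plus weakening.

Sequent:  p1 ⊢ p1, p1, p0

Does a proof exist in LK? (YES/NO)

Proof tree:
[WR] p1 ⊢ p1, p1, p0
  [WR] p1 ⊢ p1, p1
    [Ax] p1 ⊢ p1

Result: YES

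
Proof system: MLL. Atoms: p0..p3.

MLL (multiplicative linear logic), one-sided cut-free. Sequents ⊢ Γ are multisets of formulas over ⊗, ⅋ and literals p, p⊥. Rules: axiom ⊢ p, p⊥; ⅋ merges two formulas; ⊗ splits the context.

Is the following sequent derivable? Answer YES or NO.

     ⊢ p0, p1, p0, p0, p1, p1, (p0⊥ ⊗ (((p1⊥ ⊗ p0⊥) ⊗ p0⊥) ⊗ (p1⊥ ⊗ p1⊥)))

Derivation (root first):
[⊗]  ⊢ p0, p1, p0, p0, p1, p1, (p0⊥ ⊗ (((p1⊥ ⊗ p0⊥) ⊗ p0⊥) ⊗ (p1⊥ ⊗ p1⊥)))
  [Ax]  ⊢ p0, p0⊥
  [⊗]  ⊢ p1, p0, p0, p1, p1, (((p1⊥ ⊗ p0⊥) ⊗ p0⊥) ⊗ (p1⊥ ⊗ p1⊥))
    [⊗]  ⊢ p1, p0, p0, ((p1⊥ ⊗ p0⊥) ⊗ p0⊥)
      [⊗]  ⊢ p1, p0, (p1⊥ ⊗ p0⊥)
        [Ax]  ⊢ p1, p1⊥
        [Ax]  ⊢ p0, p0⊥
      [Ax]  ⊢ p0, p0⊥
    [⊗]  ⊢ p1, p1, (p1⊥ ⊗ p1⊥)
      [Ax]  ⊢ p1, p1⊥
      [Ax]  ⊢ p1, p1⊥

Result: YES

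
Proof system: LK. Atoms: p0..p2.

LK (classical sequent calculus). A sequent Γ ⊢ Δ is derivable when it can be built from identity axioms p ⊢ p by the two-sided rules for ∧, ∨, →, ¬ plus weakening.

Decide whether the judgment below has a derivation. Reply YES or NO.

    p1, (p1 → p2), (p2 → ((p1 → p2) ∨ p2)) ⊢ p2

Derivation trace:
[→L] p1, (p1 → p2), (p2 → ((p1 → p2) ∨ p2)) ⊢ p2
  [→L] p1, (p1 → p2) ⊢ p2
    [Ax] p1 ⊢ p1
    [Ax] p2 ⊢ p2
  [∨L] p1, ((p1 → p2) ∨ p2) ⊢ p2
    [→L] p1, (p1 → p2) ⊢ p2
      [Ax] p1 ⊢ p1
      [Ax] p2 ⊢ p2
    [Ax] p2 ⊢ p2

Result: YES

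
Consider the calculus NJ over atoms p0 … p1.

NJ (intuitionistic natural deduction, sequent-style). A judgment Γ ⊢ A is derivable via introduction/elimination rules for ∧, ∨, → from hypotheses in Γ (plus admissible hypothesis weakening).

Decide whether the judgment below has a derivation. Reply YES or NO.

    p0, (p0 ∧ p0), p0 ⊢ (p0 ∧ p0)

Proof tree:
[Wk] p0, (p0 ∧ p0), p0 ⊢ (p0 ∧ p0)
  [Wk] p0, (p0 ∧ p0) ⊢ (p0 ∧ p0)
    [∧I] p0 ⊢ (p0 ∧ p0)
      [Ax] p0 ⊢ p0
      [Ax] p0 ⊢ p0

Result: YES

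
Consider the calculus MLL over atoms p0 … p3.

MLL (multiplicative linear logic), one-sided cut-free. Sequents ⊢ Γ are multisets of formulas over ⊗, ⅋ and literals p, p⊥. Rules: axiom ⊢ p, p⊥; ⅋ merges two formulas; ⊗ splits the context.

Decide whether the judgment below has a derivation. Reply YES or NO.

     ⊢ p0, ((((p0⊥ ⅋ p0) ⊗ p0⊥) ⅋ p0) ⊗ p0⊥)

Derivation (root first):
[⊗]  ⊢ p0, ((((p0⊥ ⅋ p0) ⊗ p0⊥) ⅋ p0) ⊗ p0⊥)
  [⅋]  ⊢ (((p0⊥ ⅋ p0) ⊗ p0⊥) ⅋ p0)
    [⊗]  ⊢ p0, ((p0⊥ ⅋ p0) ⊗ p0⊥)
      [⅋]  ⊢ (p0⊥ ⅋ p0)
        [Ax]  ⊢ p0, p0⊥
      [Ax]  ⊢ p0, p0⊥
  [Ax]  ⊢ p0, p0⊥

Result: YES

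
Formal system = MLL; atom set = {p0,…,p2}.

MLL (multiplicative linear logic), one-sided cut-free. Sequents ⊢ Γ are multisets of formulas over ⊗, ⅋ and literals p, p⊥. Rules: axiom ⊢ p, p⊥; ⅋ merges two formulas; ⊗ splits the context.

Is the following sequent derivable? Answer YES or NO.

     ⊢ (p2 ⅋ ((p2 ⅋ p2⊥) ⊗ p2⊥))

Proof tree:
[⅋]  ⊢ (p2 ⅋ ((p2 ⅋ p2⊥) ⊗ p2⊥))
  [⊗]  ⊢ p2, ((p2 ⅋ p2⊥) ⊗ p2⊥)
    [⅋]  ⊢ (p2 ⅋ p2⊥)
      [Ax]  ⊢ p2, p2⊥
    [Ax]  ⊢ p2, p2⊥

Result: YES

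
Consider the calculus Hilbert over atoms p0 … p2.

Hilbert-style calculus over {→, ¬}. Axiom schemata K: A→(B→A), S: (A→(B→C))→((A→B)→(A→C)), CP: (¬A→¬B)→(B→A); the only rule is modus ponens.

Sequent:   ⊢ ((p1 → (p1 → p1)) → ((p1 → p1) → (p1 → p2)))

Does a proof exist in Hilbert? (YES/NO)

Truth-table refutation:
  v=000: Γ:[] Δ:[((p1 → (p1 → p1)) → ((p1 → p1) → (p1 → p2)))=T] refutes=False
  v=001: Γ:[] Δ:[((p1 → (p1 → p1)) → ((p1 → p1) → (p1 → p2)))=T] refutes=False
  v=010: Γ:[] Δ:[((p1 → (p1 → p1)) → ((p1 → p1) → (p1 → p2)))=F] refutes=True  ← countermodel

Result: NO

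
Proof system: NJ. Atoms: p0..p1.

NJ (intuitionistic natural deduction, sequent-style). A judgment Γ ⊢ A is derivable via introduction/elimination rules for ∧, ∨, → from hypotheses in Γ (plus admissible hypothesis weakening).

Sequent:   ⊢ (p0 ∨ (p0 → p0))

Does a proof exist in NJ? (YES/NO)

Derivation trace:
[∨I₂]  ⊢ (p0 ∨ (p0 → p0))
  [→I]  ⊢ (p0 → p0)
    [Ax] p0 ⊢ p0

Result: YES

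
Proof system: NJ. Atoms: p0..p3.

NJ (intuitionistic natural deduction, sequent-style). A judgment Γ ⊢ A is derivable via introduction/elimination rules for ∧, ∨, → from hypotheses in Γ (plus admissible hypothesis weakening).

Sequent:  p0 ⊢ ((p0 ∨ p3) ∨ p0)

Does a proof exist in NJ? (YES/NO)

Derivation (root first):
[∨I₁] p0 ⊢ ((p0 ∨ p3) ∨ p0)
  [∨I₁] p0 ⊢ (p0 ∨ p3)
    [Ax] p0 ⊢ p0

Result: YES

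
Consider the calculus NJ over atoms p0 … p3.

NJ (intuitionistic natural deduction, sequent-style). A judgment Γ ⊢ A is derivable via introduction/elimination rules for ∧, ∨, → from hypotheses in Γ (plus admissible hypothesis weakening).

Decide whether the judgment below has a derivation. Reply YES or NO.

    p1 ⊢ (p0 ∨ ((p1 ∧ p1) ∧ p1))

Derivation (root first):
[∨I₂] p1 ⊢ (p0 ∨ ((p1 ∧ p1) ∧ p1))
  [∧I] p1 ⊢ ((p1 ∧ p1) ∧ p1)
    [∧I] p1 ⊢ (p1 ∧ p1)
      [Ax] p1 ⊢ p1
      [Ax] p1 ⊢ p1
    [Ax] p1 ⊢ p1

Result: YES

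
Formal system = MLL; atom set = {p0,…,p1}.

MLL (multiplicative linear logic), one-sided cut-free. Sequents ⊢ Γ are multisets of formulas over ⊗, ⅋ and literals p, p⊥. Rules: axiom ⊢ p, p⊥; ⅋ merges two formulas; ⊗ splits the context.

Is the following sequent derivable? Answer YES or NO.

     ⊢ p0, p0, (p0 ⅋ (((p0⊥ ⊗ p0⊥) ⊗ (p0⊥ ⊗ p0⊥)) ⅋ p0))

Derivation trace:
[⅋]  ⊢ p0, p0, (p0 ⅋ (((p0⊥ ⊗ p0⊥) ⊗ (p0⊥ ⊗ p0⊥)) ⅋ p0))
  [⅋]  ⊢ p0, p0, p0, (((p0⊥ ⊗ p0⊥) ⊗ (p0⊥ ⊗ p0⊥)) ⅋ p0)
    [⊗]  ⊢ p0, p0, p0, p0, ((p0⊥ ⊗ p0⊥) ⊗ (p0⊥ ⊗ p0⊥))
      [⊗]  ⊢ p0, p0, (p0⊥ ⊗ p0⊥)
        [Ax]  ⊢ p0, p0⊥
        [Ax]  ⊢ p0, p0⊥
      [⊗]  ⊢ p0, p0, (p0⊥ ⊗ p0⊥)
        [Ax]  ⊢ p0, p0⊥
        [Ax]  ⊢ p0, p0⊥

Result: YES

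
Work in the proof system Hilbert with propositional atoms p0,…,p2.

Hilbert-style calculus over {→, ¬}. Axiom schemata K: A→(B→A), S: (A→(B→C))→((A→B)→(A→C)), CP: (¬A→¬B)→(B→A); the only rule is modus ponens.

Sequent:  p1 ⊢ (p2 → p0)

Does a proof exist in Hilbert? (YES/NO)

Truth-table refutation:
  v=000: Γ:[p1=F] Δ:[(p2 → p0)=T] refutes=False
  v=001: Γ:[p1=F] Δ:[(p2 → p0)=F] refutes=False
  v=010: Γ:[p1=T] Δ:[(p2 → p0)=T] refutes=False
  v=011: Γ:[p1=T] Δ:[(p2 → p0)=F] refutes=True  ← countermodel

Result: NO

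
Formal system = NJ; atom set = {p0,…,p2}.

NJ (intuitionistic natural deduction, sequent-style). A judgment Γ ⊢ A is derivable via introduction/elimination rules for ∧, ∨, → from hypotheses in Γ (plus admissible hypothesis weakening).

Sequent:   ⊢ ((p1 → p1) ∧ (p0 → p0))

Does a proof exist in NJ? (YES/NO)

Derivation trace:
[∧I]  ⊢ ((p1 → p1) ∧ (p0 → p0))
  [→I]  ⊢ (p1 → p1)
    [Ax] p1 ⊢ p1
  [→I]  ⊢ (p0 → p0)
    [Ax] p0 ⊢ p0

Result: YES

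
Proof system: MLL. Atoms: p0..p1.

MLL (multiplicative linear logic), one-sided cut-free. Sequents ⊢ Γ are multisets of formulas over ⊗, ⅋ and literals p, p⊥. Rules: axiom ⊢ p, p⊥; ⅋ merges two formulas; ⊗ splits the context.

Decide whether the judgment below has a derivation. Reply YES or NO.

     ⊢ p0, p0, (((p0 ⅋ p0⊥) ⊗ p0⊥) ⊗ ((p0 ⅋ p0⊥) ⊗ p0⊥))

Proof tree:
[⊗]  ⊢ p0, p0, (((p0 ⅋ p0⊥) ⊗ p0⊥) ⊗ ((p0 ⅋ p0⊥) ⊗ p0⊥))
  [⊗]  ⊢ p0, ((p0 ⅋ p0⊥) ⊗ p0⊥)
    [⅋]  ⊢ (p0 ⅋ p0⊥)
      [Ax]  ⊢ p0, p0⊥
    [Ax]  ⊢ p0, p0⊥
  [⊗]  ⊢ p0, ((p0 ⅋ p0⊥) ⊗ p0⊥)
    [⅋]  ⊢ (p0 ⅋ p0⊥)
      [Ax]  ⊢ p0, p0⊥
    [Ax]  ⊢ p0, p0⊥

Result: YES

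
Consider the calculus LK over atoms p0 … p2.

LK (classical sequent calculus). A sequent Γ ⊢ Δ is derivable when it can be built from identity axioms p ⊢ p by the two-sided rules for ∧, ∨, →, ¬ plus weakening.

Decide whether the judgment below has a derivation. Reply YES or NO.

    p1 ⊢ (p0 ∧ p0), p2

Search for a countermodel by truth-table:
  v=000: Γ:[p1=F] Δ:[(p0 ∧ p0)=F, p2=F] refutes=False
  v=001: Γ:[p1=F] Δ:[(p0 ∧ p0)=F, p2=T] refutes=False
  v=010: Γ:[p1=T] Δ:[(p0 ∧ p0)=F, p2=F] refutes=True  ← countermodel

Result: NO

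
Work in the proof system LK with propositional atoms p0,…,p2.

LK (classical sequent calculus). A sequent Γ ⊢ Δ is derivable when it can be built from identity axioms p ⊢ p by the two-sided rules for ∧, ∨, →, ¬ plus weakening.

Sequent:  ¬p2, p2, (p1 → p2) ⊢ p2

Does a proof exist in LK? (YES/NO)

Derivation trace:
[→L] ¬p2, p2, (p1 → p2) ⊢ p2
  [WR] p2, ¬p2 ⊢ p1
    [¬L] p2, ¬p2 ⊢ 
      [Ax] p2 ⊢ p2
  [Ax] p2 ⊢ p2

Result: YES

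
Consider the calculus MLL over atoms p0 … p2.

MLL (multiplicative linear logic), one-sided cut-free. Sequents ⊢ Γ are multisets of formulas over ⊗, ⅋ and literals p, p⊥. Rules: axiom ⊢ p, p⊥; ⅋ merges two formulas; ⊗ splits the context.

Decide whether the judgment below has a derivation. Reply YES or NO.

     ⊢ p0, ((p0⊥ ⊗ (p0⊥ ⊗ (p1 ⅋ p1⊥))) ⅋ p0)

Proof tree:
[⅋]  ⊢ p0, ((p0⊥ ⊗ (p0⊥ ⊗ (p1 ⅋ p1⊥))) ⅋ p0)
  [⊗]  ⊢ p0, p0, (p0⊥ ⊗ (p0⊥ ⊗ (p1 ⅋ p1⊥)))
    [Ax]  ⊢ p0, p0⊥
    [⊗]  ⊢ p0, (p0⊥ ⊗ (p1 ⅋ p1⊥))
      [Ax]  ⊢ p0, p0⊥
      [⅋]  ⊢ (p1 ⅋ p1⊥)
        [Ax]  ⊢ p1, p1⊥

Result: YES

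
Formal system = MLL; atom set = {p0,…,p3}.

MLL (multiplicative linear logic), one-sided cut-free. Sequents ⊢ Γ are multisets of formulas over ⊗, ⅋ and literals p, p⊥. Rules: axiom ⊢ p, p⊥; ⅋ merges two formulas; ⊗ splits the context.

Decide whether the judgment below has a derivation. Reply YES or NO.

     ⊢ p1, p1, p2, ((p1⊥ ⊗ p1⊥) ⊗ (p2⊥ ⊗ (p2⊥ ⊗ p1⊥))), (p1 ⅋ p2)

Derivation (root first):
[⅋]  ⊢ p1, p1, p2, ((p1⊥ ⊗ p1⊥) ⊗ (p2⊥ ⊗ (p2⊥ ⊗ p1⊥))), (p1 ⅋ p2)
  [⊗]  ⊢ p1, p1, p2, p2, p1, ((p1⊥ ⊗ p1⊥) ⊗ (p2⊥ ⊗ (p2⊥ ⊗ p1⊥)))
    [⊗]  ⊢ p1, p1, (p1⊥ ⊗ p1⊥)
      [Ax]  ⊢ p1, p1⊥
      [Ax]  ⊢ p1, p1⊥
    [⊗]  ⊢ p2, p2, p1, (p2⊥ ⊗ (p2⊥ ⊗ p1⊥))
      [Ax]  ⊢ p2, p2⊥
      [⊗]  ⊢ p2, p1, (p2⊥ ⊗ p1⊥)
        [Ax]  ⊢ p2, p2⊥
        [Ax]  ⊢ p1, p1⊥

Result: YES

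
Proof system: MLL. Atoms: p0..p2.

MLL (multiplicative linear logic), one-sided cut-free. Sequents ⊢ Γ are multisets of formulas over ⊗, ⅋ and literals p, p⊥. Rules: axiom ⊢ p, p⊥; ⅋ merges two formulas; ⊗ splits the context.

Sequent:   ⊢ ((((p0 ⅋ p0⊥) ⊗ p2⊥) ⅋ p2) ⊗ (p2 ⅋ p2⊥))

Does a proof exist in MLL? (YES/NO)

Proof tree:
[⊗]  ⊢ ((((p0 ⅋ p0⊥) ⊗ p2⊥) ⅋ p2) ⊗ (p2 ⅋ p2⊥))
  [⅋]  ⊢ (((p0 ⅋ p0⊥) ⊗ p2⊥) ⅋ p2)
    [⊗]  ⊢ p2, ((p0 ⅋ p0⊥) ⊗ p2⊥)
      [⅋]  ⊢ (p0 ⅋ p0⊥)
        [Ax]  ⊢ p0, p0⊥
      [Ax]  ⊢ p2, p2⊥
  [⅋]  ⊢ (p2 ⅋ p2⊥)
    [Ax]  ⊢ p2, p2⊥

Result: YES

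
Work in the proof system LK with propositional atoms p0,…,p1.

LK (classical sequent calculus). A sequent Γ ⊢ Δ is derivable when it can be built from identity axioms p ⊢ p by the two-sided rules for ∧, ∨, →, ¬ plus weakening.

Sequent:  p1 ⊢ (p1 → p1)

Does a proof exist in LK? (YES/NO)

Proof tree:
[→R] p1 ⊢ (p1 → p1)
  [WL] p1, p1 ⊢ p1
    [Ax] p1 ⊢ p1

Result: YES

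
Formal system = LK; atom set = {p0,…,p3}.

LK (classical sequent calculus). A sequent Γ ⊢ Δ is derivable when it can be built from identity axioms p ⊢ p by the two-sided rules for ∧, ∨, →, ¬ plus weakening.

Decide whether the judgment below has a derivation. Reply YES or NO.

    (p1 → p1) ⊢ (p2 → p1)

Search for a countermodel by truth-table:
  v=0000: Γ:[(p1 → p1)=T] Δ:[(p2 → p1)=T] refutes=False
  v=0001: Γ:[(p1 → p1)=T] Δ:[(p2 → p1)=T] refutes=False
  v=0010: Γ:[(p1 → p1)=T] Δ:[(p2 → p1)=F] refutes=True  ← countermodel

Result: NO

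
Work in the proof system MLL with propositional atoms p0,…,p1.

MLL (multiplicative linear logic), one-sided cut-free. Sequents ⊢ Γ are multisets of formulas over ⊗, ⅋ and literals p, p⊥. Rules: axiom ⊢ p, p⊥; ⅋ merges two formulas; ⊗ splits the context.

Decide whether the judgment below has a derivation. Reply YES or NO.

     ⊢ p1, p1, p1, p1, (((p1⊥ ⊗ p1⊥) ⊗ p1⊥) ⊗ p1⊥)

Proof tree:
[⊗]  ⊢ p1, p1, p1, p1, (((p1⊥ ⊗ p1⊥) ⊗ p1⊥) ⊗ p1⊥)
  [⊗]  ⊢ p1, p1, p1, ((p1⊥ ⊗ p1⊥) ⊗ p1⊥)
    [⊗]  ⊢ p1, p1, (p1⊥ ⊗ p1⊥)
      [Ax]  ⊢ p1, p1⊥
      [Ax]  ⊢ p1, p1⊥
    [Ax]  ⊢ p1, p1⊥
  [Ax]  ⊢ p1, p1⊥

Result: YES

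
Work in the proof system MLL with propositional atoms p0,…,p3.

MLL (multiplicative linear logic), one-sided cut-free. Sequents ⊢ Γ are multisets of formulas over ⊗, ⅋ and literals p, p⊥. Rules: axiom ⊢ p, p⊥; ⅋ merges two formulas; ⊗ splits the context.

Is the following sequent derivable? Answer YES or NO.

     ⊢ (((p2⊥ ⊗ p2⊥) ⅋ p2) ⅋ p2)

Proof tree:
[⅋]  ⊢ (((p2⊥ ⊗ p2⊥) ⅋ p2) ⅋ p2)
  [⅋]  ⊢ p2, ((p2⊥ ⊗ p2⊥) ⅋ p2)
    [⊗]  ⊢ p2, p2, (p2⊥ ⊗ p2⊥)
      [Ax]  ⊢ p2, p2⊥
      [Ax]  ⊢ p2, p2⊥

Result: YES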